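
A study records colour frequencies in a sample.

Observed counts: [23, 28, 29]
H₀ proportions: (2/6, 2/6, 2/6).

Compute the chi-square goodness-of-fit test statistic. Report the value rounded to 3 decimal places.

test statistic = 0.775

n = 80; E_i = n·p_i = [26.67, 26.67, 26.67]
χ² = (23−26.67)²/26.67 + (28−26.67)²/26.67 + (29−26.67)²/26.67 = 0.7750
df = 2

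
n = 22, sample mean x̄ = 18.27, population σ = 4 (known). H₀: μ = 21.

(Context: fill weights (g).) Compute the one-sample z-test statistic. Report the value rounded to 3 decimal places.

test statistic = -3.201

SE = σ/√n = 4/√22 = 0.8528
z = (x̄−μ₀)/SE = (18.27−21)/0.8528 = -3.2012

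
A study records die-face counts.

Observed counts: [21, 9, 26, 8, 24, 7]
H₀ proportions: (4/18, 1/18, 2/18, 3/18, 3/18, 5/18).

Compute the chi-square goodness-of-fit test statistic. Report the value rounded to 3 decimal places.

n = 95; E_i = n·p_i = [21.11, 5.28, 10.56, 15.83, 15.83, 26.39]
χ² = (21−21.11)²/21.11 + (9−5.28)²/5.28 + (26−10.56)²/10.56 + (8−15.83)²/15.83 + (24−15.83)²/15.83 + (7−26.39)²/26.39 = 47.5568
df = 5

test statistic = 47.557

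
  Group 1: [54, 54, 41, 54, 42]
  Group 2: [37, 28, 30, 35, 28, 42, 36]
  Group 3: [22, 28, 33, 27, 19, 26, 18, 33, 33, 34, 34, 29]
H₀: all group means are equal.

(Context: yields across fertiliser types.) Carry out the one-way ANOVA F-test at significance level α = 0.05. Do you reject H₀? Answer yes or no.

Group means [49.00, 33.71, 28.00], grand mean 34.042
SSB = Σnᵢ(x̄ᵢ−x̄)² = 1557.530; SSW = ΣΣ(x−x̄ᵢ)² = 723.429
MSB = 1557.530/2 = 778.7649; MSW = 723.429/21 = 34.4490
F = MSB/MSW = 22.6063
df = (2, 21)
p-value (upper-tail) = 0.00001
At α=0.05: p < α → reject H₀

reject H₀: yes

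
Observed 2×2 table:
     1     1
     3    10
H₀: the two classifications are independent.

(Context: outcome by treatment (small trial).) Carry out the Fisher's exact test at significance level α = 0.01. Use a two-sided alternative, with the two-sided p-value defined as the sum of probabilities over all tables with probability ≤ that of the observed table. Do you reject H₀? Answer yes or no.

Margins: r₁=2, r₂=13, c₁=4, c₂=11, n=15
p_obs = C(2,1)·C(13,3)/C(15,4); sum pmf over tables with pmf ≤ p_obs
p-value (two-sided) = 0.47619
At α=0.01: p ≥ α → fail to reject H₀

reject H₀: no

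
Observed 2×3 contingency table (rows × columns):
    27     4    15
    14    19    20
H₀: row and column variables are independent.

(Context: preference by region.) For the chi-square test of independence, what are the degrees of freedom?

df = (r−1)(c−1) = (2−1)·(3−1) = 2

degrees of freedom = 2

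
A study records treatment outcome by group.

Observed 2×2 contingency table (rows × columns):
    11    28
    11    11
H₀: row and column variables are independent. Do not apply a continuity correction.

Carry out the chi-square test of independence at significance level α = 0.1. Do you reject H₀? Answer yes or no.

Row totals [39, 22], col totals [22, 39], n=61
χ² = (11−14.07)²/14.07 + (28−24.93)²/24.93 + (11−7.93)²/7.93 + (11−14.07)²/14.07 = 2.8976
df = 1
p-value (upper-tail) = 0.08871
At α=0.1: p < α → reject H₀

reject H₀: yes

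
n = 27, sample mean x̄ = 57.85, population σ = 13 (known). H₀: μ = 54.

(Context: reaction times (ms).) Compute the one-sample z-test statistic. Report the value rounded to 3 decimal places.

SE = σ/√n = 13/√27 = 2.5019
z = (x̄−μ₀)/SE = (57.85−54)/2.5019 = 1.5389

test statistic = 1.539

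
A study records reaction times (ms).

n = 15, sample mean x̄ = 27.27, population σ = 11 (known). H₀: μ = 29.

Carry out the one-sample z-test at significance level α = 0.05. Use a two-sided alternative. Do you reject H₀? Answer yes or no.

reject H₀: no

SE = σ/√n = 11/√15 = 2.8402
z = (x̄−μ₀)/SE = (27.27−29)/2.8402 = -0.6091
p-value (two-sided) = 0.54245
At α=0.05: p ≥ α → fail to reject H₀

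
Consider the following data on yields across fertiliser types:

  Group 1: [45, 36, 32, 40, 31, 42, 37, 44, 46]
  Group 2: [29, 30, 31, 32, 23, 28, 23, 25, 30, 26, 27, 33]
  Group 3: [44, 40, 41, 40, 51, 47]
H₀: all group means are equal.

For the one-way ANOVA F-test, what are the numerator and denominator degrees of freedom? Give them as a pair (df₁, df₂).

k = 3 groups, N = 27 total
df = (k−1, N−k) = (3−1, 27−3) = (2, 24)

degrees of freedom = [2, 24]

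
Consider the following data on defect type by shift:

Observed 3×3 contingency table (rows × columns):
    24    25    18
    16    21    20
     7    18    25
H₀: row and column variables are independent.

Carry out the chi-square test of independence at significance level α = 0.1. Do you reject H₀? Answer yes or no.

Row totals [67, 57, 50], col totals [47, 64, 63], n=174
χ² = (24−18.10)²/18.10 + (25−24.64)²/24.64 + (18−24.26)²/24.26 + (16−15.40)²/15.40 + (21−20.97)²/20.97 + (20−20.64)²/20.64 + (7−13.51)²/13.51 + (18−18.39)²/18.39 + (25−18.10)²/18.10 = 9.3576
df = 4
p-value (upper-tail) = 0.05276
At α=0.1: p < α → reject H₀

reject H₀: yes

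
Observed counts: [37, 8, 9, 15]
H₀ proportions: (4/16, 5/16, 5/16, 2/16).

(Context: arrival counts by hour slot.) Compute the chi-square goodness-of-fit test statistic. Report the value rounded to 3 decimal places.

n = 69; E_i = n·p_i = [17.25, 21.56, 21.56, 8.62]
χ² = (37−17.25)²/17.25 + (8−21.56)²/21.56 + (9−21.56)²/21.56 + (15−8.62)²/8.62 = 43.1739
df = 3

test statistic = 43.174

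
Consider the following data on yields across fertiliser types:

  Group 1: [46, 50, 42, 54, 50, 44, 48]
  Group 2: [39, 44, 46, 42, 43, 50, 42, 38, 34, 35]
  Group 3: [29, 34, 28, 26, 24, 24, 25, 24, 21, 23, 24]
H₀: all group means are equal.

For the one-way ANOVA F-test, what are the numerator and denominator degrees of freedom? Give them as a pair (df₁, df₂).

degrees of freedom = [2, 25]

k = 3 groups, N = 28 total
df = (k−1, N−k) = (3−1, 28−3) = (2, 25)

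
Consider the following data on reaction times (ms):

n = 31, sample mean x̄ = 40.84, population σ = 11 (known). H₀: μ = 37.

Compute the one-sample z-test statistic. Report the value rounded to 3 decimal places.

test statistic = 1.944

SE = σ/√n = 11/√31 = 1.9757
z = (x̄−μ₀)/SE = (40.84−37)/1.9757 = 1.9437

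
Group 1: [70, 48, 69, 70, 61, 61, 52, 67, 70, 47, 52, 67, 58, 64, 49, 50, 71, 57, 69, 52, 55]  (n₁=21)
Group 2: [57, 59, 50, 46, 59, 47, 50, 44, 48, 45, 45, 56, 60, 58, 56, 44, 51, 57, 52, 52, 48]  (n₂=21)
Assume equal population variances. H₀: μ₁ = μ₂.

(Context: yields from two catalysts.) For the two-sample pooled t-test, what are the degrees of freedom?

degrees of freedom = 40

df = n₁ + n₂ − 2 = 21 + 21 − 2 = 40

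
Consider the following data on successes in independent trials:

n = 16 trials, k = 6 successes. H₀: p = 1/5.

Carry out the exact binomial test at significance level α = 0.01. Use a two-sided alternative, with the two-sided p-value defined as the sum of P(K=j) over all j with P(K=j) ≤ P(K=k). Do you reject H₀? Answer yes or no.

Exact binomial: n=16, k=6, p₀=1/5=0.2000
P(X=j) = C(n,j)·p₀^j·(1−p₀)^(n−j); p = Σ P(X=j) over j with P(X=j) ≤ P(X=6)
p-value (two-sided) = 0.10984
At α=0.01: p ≥ α → fail to reject H₀

reject H₀: no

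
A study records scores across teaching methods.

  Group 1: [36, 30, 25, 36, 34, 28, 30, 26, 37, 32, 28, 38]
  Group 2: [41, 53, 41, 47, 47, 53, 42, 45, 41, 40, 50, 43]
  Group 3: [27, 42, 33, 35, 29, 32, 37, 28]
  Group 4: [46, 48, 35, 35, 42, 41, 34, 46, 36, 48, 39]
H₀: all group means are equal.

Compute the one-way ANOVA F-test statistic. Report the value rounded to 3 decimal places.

Group means [31.67, 45.25, 32.88, 40.91], grand mean 38.047
SSB = Σnᵢ(x̄ᵢ−x̄)² = 1415.206; SSW = ΣΣ(x−x̄ᵢ)² = 944.701
MSB = 1415.206/3 = 471.7354; MSW = 944.701/39 = 24.2231
F = MSB/MSW = 19.4746
df = (3, 39)

test statistic = 19.475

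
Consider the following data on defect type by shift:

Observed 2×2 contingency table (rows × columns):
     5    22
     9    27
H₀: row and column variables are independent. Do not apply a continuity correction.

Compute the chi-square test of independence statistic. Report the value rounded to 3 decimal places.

Row totals [27, 36], col totals [14, 49], n=63
χ² = (5−6.00)²/6.00 + (22−21.00)²/21.00 + (9−8.00)²/8.00 + (27−28.00)²/28.00 = 0.3750
df = 1

test statistic = 0.375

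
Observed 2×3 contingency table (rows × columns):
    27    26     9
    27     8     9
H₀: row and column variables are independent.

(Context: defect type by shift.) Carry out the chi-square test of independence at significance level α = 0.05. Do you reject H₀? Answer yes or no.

reject H₀: yes

Row totals [62, 44], col totals [54, 34, 18], n=106
χ² = (27−31.58)²/31.58 + (26−19.89)²/19.89 + (9−10.53)²/10.53 + (27−22.42)²/22.42 + (8−14.11)²/14.11 + (9−7.47)²/7.47 = 6.6650
df = 2
p-value (upper-tail) = 0.03570
At α=0.05: p < α → reject H₀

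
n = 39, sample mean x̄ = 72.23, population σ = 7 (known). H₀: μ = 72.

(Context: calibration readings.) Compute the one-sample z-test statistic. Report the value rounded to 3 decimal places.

SE = σ/√n = 7/√39 = 1.1209
z = (x̄−μ₀)/SE = (72.23−72)/1.1209 = 0.2052

test statistic = 0.205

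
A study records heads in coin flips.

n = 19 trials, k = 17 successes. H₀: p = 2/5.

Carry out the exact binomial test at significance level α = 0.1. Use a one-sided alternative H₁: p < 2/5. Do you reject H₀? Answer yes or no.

Exact binomial: n=19, k=17, p₀=2/5=0.4000
P(X≤17) from Σ C(n,i)·p₀^i·(1−p₀)^(n−i)
p-value (one-sided, H₁ less) = 1.00000
At α=0.1: p ≥ α → fail to reject H₀

reject H₀: no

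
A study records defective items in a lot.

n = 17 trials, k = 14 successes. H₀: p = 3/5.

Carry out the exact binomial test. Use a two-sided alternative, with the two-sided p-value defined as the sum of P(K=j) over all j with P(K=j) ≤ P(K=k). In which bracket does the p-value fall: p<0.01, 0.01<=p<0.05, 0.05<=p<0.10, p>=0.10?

p-value bracket: 0.05<=p<0.10

Exact binomial: n=17, k=14, p₀=3/5=0.6000
P(X=j) = C(n,j)·p₀^j·(1−p₀)^(n−j); p = Σ P(X=j) over j with P(X=j) ≤ P(X=14)
p-value (two-sided) = 0.08124
→ bracket: 0.05<=p<0.10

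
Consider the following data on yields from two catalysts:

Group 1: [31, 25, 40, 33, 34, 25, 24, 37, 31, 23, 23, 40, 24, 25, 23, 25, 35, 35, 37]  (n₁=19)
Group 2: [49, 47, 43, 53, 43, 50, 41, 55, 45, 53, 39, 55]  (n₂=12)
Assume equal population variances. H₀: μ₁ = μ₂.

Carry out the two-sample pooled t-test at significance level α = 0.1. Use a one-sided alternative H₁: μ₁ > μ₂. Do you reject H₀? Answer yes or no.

reject H₀: no

x̄₁=30.000, s₁=6.209, n₁=19
x̄₂=47.750, s₂=5.578, n₂=12
s_p² = [18·6.209² + 11·5.578²]/29 = 35.7328
SE = √(s_p²·(1/19+1/12)) = 2.2042
t = (30.000−47.750)/2.2042 = -8.0529
df = 29
p-value (one-sided, H₁ greater) = 1.00000
At α=0.1: p ≥ α → fail to reject H₀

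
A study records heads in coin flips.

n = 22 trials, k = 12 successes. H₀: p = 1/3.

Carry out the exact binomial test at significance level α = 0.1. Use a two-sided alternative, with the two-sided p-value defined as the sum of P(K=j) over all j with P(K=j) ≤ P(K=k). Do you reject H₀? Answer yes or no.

reject H₀: yes

Exact binomial: n=22, k=12, p₀=1/3=0.3333
P(X=j) = C(n,j)·p₀^j·(1−p₀)^(n−j); p = Σ P(X=j) over j with P(X=j) ≤ P(X=12)
p-value (two-sided) = 0.04203
At α=0.1: p < α → reject H₀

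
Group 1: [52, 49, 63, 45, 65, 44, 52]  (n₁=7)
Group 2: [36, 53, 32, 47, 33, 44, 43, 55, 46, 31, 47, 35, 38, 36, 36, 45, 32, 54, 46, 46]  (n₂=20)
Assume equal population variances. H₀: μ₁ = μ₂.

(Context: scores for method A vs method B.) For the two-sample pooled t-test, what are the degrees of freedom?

degrees of freedom = 25

df = n₁ + n₂ − 2 = 7 + 20 − 2 = 25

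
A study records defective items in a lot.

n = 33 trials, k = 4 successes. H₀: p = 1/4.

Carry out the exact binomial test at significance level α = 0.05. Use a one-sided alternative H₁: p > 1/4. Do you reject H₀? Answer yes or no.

reject H₀: no

Exact binomial: n=33, k=4, p₀=1/4=0.2500
P(X≥4) from Σ C(n,i)·p₀^i·(1−p₀)^(n−i)
p-value (one-sided, H₁ greater) = 0.97945
At α=0.05: p ≥ α → fail to reject H₀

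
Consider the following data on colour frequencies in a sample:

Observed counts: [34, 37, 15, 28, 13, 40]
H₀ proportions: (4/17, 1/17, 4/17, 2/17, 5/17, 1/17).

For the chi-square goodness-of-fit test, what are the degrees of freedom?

df = k − 1 = 6 − 1 = 5

degrees of freedom = 5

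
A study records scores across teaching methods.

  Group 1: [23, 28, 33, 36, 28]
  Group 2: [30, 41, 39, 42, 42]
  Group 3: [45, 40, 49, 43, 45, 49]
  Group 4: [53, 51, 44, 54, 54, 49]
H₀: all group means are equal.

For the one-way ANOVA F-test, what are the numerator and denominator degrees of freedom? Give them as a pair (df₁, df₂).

k = 4 groups, N = 22 total
df = (k−1, N−k) = (4−1, 22−4) = (3, 18)

degrees of freedom = [3, 18]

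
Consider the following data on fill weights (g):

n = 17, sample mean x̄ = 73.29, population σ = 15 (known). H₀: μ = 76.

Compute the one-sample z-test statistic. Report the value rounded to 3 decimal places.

SE = σ/√n = 15/√17 = 3.6380
z = (x̄−μ₀)/SE = (73.29−76)/3.6380 = -0.7449

test statistic = -0.745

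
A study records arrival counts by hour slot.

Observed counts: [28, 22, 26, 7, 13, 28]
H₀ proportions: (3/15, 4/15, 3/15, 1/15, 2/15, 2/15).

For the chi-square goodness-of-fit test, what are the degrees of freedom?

degrees of freedom = 5

df = k − 1 = 6 − 1 = 5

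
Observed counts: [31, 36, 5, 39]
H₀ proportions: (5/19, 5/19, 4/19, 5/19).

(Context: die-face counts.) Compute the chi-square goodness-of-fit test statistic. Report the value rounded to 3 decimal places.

test statistic = 19.407

n = 111; E_i = n·p_i = [29.21, 29.21, 23.37, 29.21]
χ² = (31−29.21)²/29.21 + (36−29.21)²/29.21 + (5−23.37)²/23.37 + (39−29.21)²/29.21 = 19.4068
df = 3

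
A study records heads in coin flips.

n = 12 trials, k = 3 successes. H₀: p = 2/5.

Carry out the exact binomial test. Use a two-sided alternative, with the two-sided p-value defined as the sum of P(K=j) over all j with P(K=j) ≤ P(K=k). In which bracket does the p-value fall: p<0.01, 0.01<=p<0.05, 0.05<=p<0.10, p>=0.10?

p-value bracket: p>=0.10

Exact binomial: n=12, k=3, p₀=2/5=0.4000
P(X=j) = C(n,j)·p₀^j·(1−p₀)^(n−j); p = Σ P(X=j) over j with P(X=j) ≤ P(X=3)
p-value (two-sided) = 0.38355
→ bracket: p>=0.10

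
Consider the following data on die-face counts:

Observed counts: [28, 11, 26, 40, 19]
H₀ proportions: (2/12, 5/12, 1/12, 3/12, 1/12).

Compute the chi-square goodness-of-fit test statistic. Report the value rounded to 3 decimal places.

n = 124; E_i = n·p_i = [20.67, 51.67, 10.33, 31.00, 10.33]
χ² = (28−20.67)²/20.67 + (11−51.67)²/51.67 + (26−10.33)²/10.33 + (40−31.00)²/31.00 + (19−10.33)²/10.33 = 68.2452
df = 4

test statistic = 68.245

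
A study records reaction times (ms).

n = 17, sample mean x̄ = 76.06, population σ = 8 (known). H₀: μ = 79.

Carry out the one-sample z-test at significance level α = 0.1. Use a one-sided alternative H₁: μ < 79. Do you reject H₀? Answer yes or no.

reject H₀: yes

SE = σ/√n = 8/√17 = 1.9403
z = (x̄−μ₀)/SE = (76.06−79)/1.9403 = -1.5152
p-value (one-sided, H₁ less) = 0.06486
At α=0.1: p < α → reject H₀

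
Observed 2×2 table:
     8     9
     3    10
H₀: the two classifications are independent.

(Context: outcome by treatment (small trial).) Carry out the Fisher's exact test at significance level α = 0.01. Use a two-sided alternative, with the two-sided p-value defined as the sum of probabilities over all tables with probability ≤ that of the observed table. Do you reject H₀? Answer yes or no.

reject H₀: no

Margins: r₁=17, r₂=13, c₁=11, c₂=19, n=30
p_obs = C(17,8)·C(13,3)/C(30,11); sum pmf over tables with pmf ≤ p_obs
p-value (two-sided) = 0.25949
At α=0.01: p ≥ α → fail to reject H₀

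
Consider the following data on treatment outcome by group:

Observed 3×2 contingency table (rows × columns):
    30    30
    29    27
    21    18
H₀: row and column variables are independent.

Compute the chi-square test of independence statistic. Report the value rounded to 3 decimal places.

Row totals [60, 56, 39], col totals [80, 75], n=155
χ² = (30−30.97)²/30.97 + (30−29.03)²/29.03 + (29−28.90)²/28.90 + (27−27.10)²/27.10 + (21−20.13)²/20.13 + (18−18.87)²/18.87 = 0.1411
df = 2

test statistic = 0.141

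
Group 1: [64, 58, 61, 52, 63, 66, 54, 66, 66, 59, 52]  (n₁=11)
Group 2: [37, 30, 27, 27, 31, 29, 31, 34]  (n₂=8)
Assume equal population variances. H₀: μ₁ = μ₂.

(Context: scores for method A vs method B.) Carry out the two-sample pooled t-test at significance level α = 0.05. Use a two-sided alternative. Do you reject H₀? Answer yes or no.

x̄₁=60.091, s₁=5.504, n₁=11
x̄₂=30.750, s₂=3.412, n₂=8
s_p² = [10·5.504² + 7·3.412²]/17 = 22.6123
SE = √(s_p²·(1/11+1/8)) = 2.2096
t = (60.091−30.750)/2.2096 = 13.2790
df = 17
p-value (two-sided) = 0.00000
At α=0.05: p < α → reject H₀

reject H₀: yes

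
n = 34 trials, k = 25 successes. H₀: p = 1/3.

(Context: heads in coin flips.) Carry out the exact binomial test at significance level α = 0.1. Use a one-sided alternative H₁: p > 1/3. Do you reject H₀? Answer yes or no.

Exact binomial: n=34, k=25, p₀=1/3=0.3333
P(X≥25) from Σ C(n,i)·p₀^i·(1−p₀)^(n−i)
p-value (one-sided, H₁ greater) = 0.00000
At α=0.1: p < α → reject H₀

reject H₀: yes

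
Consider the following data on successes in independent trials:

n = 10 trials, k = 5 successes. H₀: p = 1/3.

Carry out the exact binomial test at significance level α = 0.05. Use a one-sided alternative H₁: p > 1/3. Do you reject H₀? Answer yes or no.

Exact binomial: n=10, k=5, p₀=1/3=0.3333
P(X≥5) from Σ C(n,i)·p₀^i·(1−p₀)^(n−i)
p-value (one-sided, H₁ greater) = 0.21313
At α=0.05: p ≥ α → fail to reject H₀

reject H₀: no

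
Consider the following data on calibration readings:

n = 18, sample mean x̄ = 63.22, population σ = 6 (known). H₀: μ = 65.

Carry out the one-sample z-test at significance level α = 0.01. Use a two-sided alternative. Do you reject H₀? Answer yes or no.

SE = σ/√n = 6/√18 = 1.4142
z = (x̄−μ₀)/SE = (63.22−65)/1.4142 = -1.2587
p-value (two-sided) = 0.20816
At α=0.01: p ≥ α → fail to reject H₀

reject H₀: no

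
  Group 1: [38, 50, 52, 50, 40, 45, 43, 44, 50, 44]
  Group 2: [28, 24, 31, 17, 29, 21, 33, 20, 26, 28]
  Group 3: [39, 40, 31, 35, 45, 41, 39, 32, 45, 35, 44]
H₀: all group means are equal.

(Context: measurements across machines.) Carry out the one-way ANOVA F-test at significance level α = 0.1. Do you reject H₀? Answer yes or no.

reject H₀: yes

Group means [45.60, 25.70, 38.73], grand mean 36.742
SSB = Σnᵢ(x̄ᵢ−x̄)² = 2047.254; SSW = ΣΣ(x−x̄ᵢ)² = 682.682
MSB = 2047.254/2 = 1023.6268; MSW = 682.682/28 = 24.3815
F = MSB/MSW = 41.9838
df = (2, 28)
p-value (upper-tail) = 0.00000
At α=0.1: p < α → reject H₀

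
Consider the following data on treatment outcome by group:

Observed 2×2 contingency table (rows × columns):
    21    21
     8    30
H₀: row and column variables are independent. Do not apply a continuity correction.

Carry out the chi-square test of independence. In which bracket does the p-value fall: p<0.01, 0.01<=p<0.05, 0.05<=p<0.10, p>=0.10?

Row totals [42, 38], col totals [29, 51], n=80
χ² = (21−15.22)²/15.22 + (21−26.77)²/26.77 + (8−13.78)²/13.78 + (30−24.23)²/24.23 = 7.2339
df = 1
p-value (upper-tail) = 0.00715
→ bracket: p<0.01

p-value bracket: p<0.01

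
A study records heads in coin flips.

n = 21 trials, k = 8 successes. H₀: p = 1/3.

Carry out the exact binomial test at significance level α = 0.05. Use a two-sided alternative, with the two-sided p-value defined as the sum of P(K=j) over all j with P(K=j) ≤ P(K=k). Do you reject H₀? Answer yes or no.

reject H₀: no

Exact binomial: n=21, k=8, p₀=1/3=0.3333
P(X=j) = C(n,j)·p₀^j·(1−p₀)^(n−j); p = Σ P(X=j) over j with P(X=j) ≤ P(X=8)
p-value (two-sided) = 0.64788
At α=0.05: p ≥ α → fail to reject H₀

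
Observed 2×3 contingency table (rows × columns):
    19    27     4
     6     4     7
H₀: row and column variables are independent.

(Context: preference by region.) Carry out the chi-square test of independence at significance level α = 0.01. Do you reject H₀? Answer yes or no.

Row totals [50, 17], col totals [25, 31, 11], n=67
χ² = (19−18.66)²/18.66 + (27−23.13)²/23.13 + (4−8.21)²/8.21 + (6−6.34)²/6.34 + (4−7.87)²/7.87 + (7−2.79)²/2.79 = 11.0759
df = 2
p-value (upper-tail) = 0.00393
At α=0.01: p < α → reject H₀

reject H₀: yes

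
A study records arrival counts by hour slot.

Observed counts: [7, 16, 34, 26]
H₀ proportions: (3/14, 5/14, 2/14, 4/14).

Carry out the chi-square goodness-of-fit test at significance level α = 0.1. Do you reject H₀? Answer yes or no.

n = 83; E_i = n·p_i = [17.79, 29.64, 11.86, 23.71]
χ² = (7−17.79)²/17.79 + (16−29.64)²/29.64 + (34−11.86)²/11.86 + (26−23.71)²/23.71 = 54.3912
df = 3
p-value (upper-tail) = 0.00000
At α=0.1: p < α → reject H₀

reject H₀: yes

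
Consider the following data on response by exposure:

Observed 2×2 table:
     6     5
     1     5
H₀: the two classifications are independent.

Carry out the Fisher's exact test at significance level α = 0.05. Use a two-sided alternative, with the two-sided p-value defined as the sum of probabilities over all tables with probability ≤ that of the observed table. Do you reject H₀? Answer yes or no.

reject H₀: no

Margins: r₁=11, r₂=6, c₁=7, c₂=10, n=17
p_obs = C(11,6)·C(6,1)/C(17,7); sum pmf over tables with pmf ≤ p_obs
p-value (two-sided) = 0.30430
At α=0.05: p ≥ α → fail to reject H₀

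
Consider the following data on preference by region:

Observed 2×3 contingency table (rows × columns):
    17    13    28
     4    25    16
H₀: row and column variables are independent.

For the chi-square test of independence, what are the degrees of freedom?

degrees of freedom = 2

df = (r−1)(c−1) = (2−1)·(3−1) = 2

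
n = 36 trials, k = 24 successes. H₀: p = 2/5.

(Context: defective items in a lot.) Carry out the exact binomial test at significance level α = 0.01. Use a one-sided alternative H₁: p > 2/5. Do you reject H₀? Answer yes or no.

Exact binomial: n=36, k=24, p₀=2/5=0.4000
P(X≥24) from Σ C(n,i)·p₀^i·(1−p₀)^(n−i)
p-value (one-sided, H₁ greater) = 0.00110
At α=0.01: p < α → reject H₀

reject H₀: yes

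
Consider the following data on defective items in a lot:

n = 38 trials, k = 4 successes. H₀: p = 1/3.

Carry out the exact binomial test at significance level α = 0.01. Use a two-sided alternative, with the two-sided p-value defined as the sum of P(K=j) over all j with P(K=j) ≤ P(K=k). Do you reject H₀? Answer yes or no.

Exact binomial: n=38, k=4, p₀=1/3=0.3333
P(X=j) = C(n,j)·p₀^j·(1−p₀)^(n−j); p = Σ P(X=j) over j with P(X=j) ≤ P(X=4)
p-value (two-sided) = 0.00173
At α=0.01: p < α → reject H₀

reject H₀: yes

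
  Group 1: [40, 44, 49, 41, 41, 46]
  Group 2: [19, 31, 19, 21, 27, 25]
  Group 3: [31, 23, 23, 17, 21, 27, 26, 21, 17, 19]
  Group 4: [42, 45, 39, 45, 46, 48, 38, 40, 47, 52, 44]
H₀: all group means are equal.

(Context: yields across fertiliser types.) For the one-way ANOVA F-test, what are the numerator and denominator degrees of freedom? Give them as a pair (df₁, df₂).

degrees of freedom = [3, 29]

k = 4 groups, N = 33 total
df = (k−1, N−k) = (4−1, 33−4) = (3, 29)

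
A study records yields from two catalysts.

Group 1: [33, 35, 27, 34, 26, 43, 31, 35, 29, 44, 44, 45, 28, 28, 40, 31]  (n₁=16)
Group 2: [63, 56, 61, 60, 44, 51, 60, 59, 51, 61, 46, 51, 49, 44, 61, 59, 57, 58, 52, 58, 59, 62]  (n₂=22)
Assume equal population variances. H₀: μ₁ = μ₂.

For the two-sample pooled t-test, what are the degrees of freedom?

degrees of freedom = 36

df = n₁ + n₂ − 2 = 16 + 22 − 2 = 36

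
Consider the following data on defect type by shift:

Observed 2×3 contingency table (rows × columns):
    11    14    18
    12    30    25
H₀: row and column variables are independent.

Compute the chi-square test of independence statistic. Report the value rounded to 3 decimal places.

Row totals [43, 67], col totals [23, 44, 43], n=110
χ² = (11−8.99)²/8.99 + (14−17.20)²/17.20 + (18−16.81)²/16.81 + (12−14.01)²/14.01 + (30−26.80)²/26.80 + (25−26.19)²/26.19 = 1.8530
df = 2

test statistic = 1.853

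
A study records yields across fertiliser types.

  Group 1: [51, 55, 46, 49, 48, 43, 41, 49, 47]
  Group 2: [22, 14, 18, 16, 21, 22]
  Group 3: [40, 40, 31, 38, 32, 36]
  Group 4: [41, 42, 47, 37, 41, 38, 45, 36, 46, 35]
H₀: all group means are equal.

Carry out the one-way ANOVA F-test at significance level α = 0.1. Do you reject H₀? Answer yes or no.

reject H₀: yes

Group means [47.67, 18.83, 36.17, 40.80], grand mean 37.645
SSB = Σnᵢ(x̄ᵢ−x̄)² = 3139.830; SSW = ΣΣ(x−x̄ᵢ)² = 435.267
MSB = 3139.830/3 = 1046.6100; MSW = 435.267/27 = 16.1210
F = MSB/MSW = 64.9222
df = (3, 27)
p-value (upper-tail) = 0.00000
At α=0.1: p < α → reject H₀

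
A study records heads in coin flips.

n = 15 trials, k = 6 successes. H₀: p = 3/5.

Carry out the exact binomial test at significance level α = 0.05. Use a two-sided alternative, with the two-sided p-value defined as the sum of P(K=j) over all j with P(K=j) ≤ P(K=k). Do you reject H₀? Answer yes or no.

reject H₀: no

Exact binomial: n=15, k=6, p₀=3/5=0.6000
P(X=j) = C(n,j)·p₀^j·(1−p₀)^(n−j); p = Σ P(X=j) over j with P(X=j) ≤ P(X=6)
p-value (two-sided) = 0.12216
At α=0.05: p ≥ α → fail to reject H₀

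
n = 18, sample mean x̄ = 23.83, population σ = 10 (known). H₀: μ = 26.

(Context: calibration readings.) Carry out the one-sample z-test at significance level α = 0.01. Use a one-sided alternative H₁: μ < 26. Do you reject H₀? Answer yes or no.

reject H₀: no

SE = σ/√n = 10/√18 = 2.3570
z = (x̄−μ₀)/SE = (23.83−26)/2.3570 = -0.9207
p-value (one-sided, H₁ less) = 0.17862
At α=0.01: p ≥ α → fail to reject H₀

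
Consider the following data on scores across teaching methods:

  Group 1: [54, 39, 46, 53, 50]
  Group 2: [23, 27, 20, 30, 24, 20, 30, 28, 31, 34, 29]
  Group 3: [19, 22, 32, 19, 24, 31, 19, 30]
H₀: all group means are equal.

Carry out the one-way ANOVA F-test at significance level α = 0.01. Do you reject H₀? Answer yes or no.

Group means [48.40, 26.91, 24.50], grand mean 30.583
SSB = Σnᵢ(x̄ᵢ−x̄)² = 2031.724; SSW = ΣΣ(x−x̄ᵢ)² = 586.109
MSB = 2031.724/2 = 1015.8621; MSW = 586.109/21 = 27.9100
F = MSB/MSW = 36.3978
df = (2, 21)
p-value (upper-tail) = 0.00000
At α=0.01: p < α → reject H₀

reject H₀: yes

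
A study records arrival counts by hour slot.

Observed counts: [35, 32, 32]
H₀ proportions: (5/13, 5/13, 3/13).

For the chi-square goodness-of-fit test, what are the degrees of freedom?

df = k − 1 = 3 − 1 = 2

degrees of freedom = 2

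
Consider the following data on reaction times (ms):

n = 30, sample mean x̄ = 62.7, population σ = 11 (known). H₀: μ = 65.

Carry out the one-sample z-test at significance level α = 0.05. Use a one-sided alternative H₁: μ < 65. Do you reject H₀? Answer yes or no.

SE = σ/√n = 11/√30 = 2.0083
z = (x̄−μ₀)/SE = (62.7−65)/2.0083 = -1.1452
p-value (one-sided, H₁ less) = 0.12606
At α=0.05: p ≥ α → fail to reject H₀

reject H₀: no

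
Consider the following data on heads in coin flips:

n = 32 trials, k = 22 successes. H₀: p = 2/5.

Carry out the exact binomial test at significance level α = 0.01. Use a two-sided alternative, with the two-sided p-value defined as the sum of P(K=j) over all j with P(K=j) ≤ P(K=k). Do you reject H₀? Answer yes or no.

Exact binomial: n=32, k=22, p₀=2/5=0.4000
P(X=j) = C(n,j)·p₀^j·(1−p₀)^(n−j); p = Σ P(X=j) over j with P(X=j) ≤ P(X=22)
p-value (two-sided) = 0.00165
At α=0.01: p < α → reject H₀

reject H₀: yes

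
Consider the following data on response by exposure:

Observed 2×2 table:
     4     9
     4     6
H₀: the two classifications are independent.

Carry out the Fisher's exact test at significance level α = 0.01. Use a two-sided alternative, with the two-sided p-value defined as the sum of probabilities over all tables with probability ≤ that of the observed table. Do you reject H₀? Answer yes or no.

Margins: r₁=13, r₂=10, c₁=8, c₂=15, n=23
p_obs = C(13,4)·C(10,4)/C(23,8); sum pmf over tables with pmf ≤ p_obs
p-value (two-sided) = 0.68502
At α=0.01: p ≥ α → fail to reject H₀

reject H₀: no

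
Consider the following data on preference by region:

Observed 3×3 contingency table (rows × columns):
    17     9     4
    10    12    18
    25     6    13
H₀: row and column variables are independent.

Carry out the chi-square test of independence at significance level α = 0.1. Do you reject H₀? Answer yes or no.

Row totals [30, 40, 44], col totals [52, 27, 35], n=114
χ² = (17−13.68)²/13.68 + (9−7.11)²/7.11 + (4−9.21)²/9.21 + (10−18.25)²/18.25 + (12−9.47)²/9.47 + (18−12.28)²/12.28 + (25−20.07)²/20.07 + (6−10.42)²/10.42 + (13−13.51)²/13.51 = 14.4257
df = 4
p-value (upper-tail) = 0.00605
At α=0.1: p < α → reject H₀

reject H₀: yes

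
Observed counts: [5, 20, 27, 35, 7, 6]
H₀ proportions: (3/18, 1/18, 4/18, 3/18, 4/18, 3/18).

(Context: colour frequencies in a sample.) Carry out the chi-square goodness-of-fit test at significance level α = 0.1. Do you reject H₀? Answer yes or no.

reject H₀: yes

n = 100; E_i = n·p_i = [16.67, 5.56, 22.22, 16.67, 22.22, 16.67]
χ² = (5−16.67)²/16.67 + (20−5.56)²/5.56 + (27−22.22)²/22.22 + (35−16.67)²/16.67 + (7−22.22)²/22.22 + (6−16.67)²/16.67 = 84.1700
df = 5
p-value (upper-tail) = 0.00000
At α=0.1: p < α → reject H₀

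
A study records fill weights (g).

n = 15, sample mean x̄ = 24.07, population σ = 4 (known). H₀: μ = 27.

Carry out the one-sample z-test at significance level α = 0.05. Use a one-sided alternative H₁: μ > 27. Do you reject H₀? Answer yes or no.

reject H₀: no

SE = σ/√n = 4/√15 = 1.0328
z = (x̄−μ₀)/SE = (24.07−27)/1.0328 = -2.8370
p-value (one-sided, H₁ greater) = 0.99772
At α=0.05: p ≥ α → fail to reject H₀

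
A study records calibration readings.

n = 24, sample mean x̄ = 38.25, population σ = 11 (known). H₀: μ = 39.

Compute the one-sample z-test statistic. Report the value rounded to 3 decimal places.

test statistic = -0.334

SE = σ/√n = 11/√24 = 2.2454
z = (x̄−μ₀)/SE = (38.25−39)/2.2454 = -0.3340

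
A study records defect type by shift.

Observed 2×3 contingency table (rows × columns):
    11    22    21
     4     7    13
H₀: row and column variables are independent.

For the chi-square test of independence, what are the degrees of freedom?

degrees of freedom = 2

df = (r−1)(c−1) = (2−1)·(3−1) = 2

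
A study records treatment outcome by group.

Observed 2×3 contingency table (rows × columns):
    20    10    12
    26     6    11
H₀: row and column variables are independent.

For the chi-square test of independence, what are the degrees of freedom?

df = (r−1)(c−1) = (2−1)·(3−1) = 2

degrees of freedom = 2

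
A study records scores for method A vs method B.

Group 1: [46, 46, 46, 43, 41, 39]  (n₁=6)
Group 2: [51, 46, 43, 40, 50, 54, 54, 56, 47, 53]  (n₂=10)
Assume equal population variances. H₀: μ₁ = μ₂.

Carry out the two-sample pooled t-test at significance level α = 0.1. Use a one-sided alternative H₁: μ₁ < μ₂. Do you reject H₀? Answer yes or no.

x̄₁=43.500, s₁=3.017, n₁=6
x̄₂=49.400, s₂=5.254, n₂=10
s_p² = [5·3.017² + 9·5.254²]/14 = 20.9929
SE = √(s_p²·(1/6+1/10)) = 2.3660
t = (43.500−49.400)/2.3660 = -2.4936
df = 14
p-value (one-sided, H₁ less) = 0.01289
At α=0.1: p < α → reject H₀

reject H₀: yes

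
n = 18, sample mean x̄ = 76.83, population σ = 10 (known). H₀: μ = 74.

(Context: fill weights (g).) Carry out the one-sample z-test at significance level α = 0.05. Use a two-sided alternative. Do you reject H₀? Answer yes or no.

reject H₀: no

SE = σ/√n = 10/√18 = 2.3570
z = (x̄−μ₀)/SE = (76.83−74)/2.3570 = 1.2007
p-value (two-sided) = 0.22988
At α=0.05: p ≥ α → fail to reject H₀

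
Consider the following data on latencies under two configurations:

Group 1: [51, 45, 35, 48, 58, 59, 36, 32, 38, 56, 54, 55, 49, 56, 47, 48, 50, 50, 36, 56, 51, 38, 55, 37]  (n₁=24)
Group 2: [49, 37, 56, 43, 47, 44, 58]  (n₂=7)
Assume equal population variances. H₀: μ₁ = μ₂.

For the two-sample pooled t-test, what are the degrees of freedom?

df = n₁ + n₂ − 2 = 24 + 7 − 2 = 29

degrees of freedom = 29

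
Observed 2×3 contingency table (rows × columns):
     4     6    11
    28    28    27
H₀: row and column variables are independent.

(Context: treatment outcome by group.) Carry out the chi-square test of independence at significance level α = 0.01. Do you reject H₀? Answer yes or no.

reject H₀: no

Row totals [21, 83], col totals [32, 34, 38], n=104
χ² = (4−6.46)²/6.46 + (6−6.87)²/6.87 + (11−7.67)²/7.67 + (28−25.54)²/25.54 + (28−27.13)²/27.13 + (27−30.33)²/30.33 = 3.1191
df = 2
p-value (upper-tail) = 0.21023
At α=0.01: p ≥ α → fail to reject H₀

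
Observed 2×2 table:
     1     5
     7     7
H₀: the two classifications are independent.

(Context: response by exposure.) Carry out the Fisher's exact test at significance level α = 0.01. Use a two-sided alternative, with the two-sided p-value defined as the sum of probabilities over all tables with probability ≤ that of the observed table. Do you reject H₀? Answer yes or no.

Margins: r₁=6, r₂=14, c₁=8, c₂=12, n=20
p_obs = C(6,1)·C(14,7)/C(20,8); sum pmf over tables with pmf ≤ p_obs
p-value (two-sided) = 0.32456
At α=0.01: p ≥ α → fail to reject H₀

reject H₀: no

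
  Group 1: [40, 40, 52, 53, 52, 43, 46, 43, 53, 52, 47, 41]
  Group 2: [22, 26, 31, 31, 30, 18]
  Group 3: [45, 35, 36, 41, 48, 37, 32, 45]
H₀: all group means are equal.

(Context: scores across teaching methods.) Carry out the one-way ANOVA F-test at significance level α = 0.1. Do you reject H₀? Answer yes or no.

reject H₀: yes

Group means [46.83, 26.33, 39.88], grand mean 39.962
SSB = Σnᵢ(x̄ᵢ−x̄)² = 1681.087; SSW = ΣΣ(x−x̄ᵢ)² = 687.875
MSB = 1681.087/2 = 840.5433; MSW = 687.875/23 = 29.9076
F = MSB/MSW = 28.1047
df = (2, 23)
p-value (upper-tail) = 0.00000
At α=0.1: p < α → reject H₀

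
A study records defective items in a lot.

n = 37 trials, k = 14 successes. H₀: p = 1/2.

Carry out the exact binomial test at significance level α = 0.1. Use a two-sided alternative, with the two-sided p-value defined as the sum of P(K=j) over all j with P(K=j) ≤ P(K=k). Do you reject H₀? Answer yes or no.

Exact binomial: n=37, k=14, p₀=1/2=0.5000
P(X=j) = C(n,j)·p₀^j·(1−p₀)^(n−j); p = Σ P(X=j) over j with P(X=j) ≤ P(X=14)
p-value (two-sided) = 0.18774
At α=0.1: p ≥ α → fail to reject H₀

reject H₀: no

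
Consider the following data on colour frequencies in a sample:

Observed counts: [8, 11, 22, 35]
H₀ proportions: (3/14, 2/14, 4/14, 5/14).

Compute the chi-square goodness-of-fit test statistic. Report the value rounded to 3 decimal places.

n = 76; E_i = n·p_i = [16.29, 10.86, 21.71, 27.14]
χ² = (8−16.29)²/16.29 + (11−10.86)²/10.86 + (22−21.71)²/21.71 + (35−27.14)²/27.14 = 6.4956
df = 3

test statistic = 6.496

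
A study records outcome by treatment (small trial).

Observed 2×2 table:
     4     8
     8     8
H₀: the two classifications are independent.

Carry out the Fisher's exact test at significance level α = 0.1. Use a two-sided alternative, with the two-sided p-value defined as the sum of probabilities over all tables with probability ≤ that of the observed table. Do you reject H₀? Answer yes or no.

Margins: r₁=12, r₂=16, c₁=12, c₂=16, n=28
p_obs = C(12,4)·C(16,8)/C(28,12); sum pmf over tables with pmf ≤ p_obs
p-value (two-sided) = 0.45894
At α=0.1: p ≥ α → fail to reject H₀

reject H₀: no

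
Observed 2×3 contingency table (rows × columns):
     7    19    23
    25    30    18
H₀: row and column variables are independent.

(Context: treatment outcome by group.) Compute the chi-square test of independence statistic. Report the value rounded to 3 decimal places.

Row totals [49, 73], col totals [32, 49, 41], n=122
χ² = (7−12.85)²/12.85 + (19−19.68)²/19.68 + (23−16.47)²/16.47 + (25−19.15)²/19.15 + (30−29.32)²/29.32 + (18−24.53)²/24.53 = 8.8243
df = 2

test statistic = 8.824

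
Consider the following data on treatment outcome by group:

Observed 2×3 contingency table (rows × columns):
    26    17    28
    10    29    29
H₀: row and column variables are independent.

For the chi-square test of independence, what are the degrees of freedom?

degrees of freedom = 2

df = (r−1)(c−1) = (2−1)·(3−1) = 2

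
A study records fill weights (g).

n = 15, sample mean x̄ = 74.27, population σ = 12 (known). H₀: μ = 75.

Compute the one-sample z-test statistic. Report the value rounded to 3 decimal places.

test statistic = -0.236

SE = σ/√n = 12/√15 = 3.0984
z = (x̄−μ₀)/SE = (74.27−75)/3.0984 = -0.2356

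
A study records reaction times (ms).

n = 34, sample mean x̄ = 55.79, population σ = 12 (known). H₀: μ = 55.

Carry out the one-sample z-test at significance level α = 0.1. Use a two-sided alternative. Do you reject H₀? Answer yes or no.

SE = σ/√n = 12/√34 = 2.0580
z = (x̄−μ₀)/SE = (55.79−55)/2.0580 = 0.3839
p-value (two-sided) = 0.70107
At α=0.1: p ≥ α → fail to reject H₀

reject H₀: no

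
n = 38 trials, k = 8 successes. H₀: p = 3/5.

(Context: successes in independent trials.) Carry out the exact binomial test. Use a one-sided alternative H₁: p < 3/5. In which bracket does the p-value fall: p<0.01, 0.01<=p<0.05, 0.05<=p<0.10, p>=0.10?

Exact binomial: n=38, k=8, p₀=3/5=0.6000
P(X≤8) from Σ C(n,i)·p₀^i·(1−p₀)^(n−i)
p-value (one-sided, H₁ less) = 0.00000
→ bracket: p<0.01

p-value bracket: p<0.01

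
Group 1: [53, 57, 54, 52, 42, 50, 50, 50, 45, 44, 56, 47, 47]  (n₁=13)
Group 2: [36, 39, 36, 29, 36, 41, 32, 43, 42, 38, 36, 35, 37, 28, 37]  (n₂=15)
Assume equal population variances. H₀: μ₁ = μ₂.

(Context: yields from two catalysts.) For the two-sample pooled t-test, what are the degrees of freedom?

df = n₁ + n₂ − 2 = 13 + 15 − 2 = 26

degrees of freedom = 26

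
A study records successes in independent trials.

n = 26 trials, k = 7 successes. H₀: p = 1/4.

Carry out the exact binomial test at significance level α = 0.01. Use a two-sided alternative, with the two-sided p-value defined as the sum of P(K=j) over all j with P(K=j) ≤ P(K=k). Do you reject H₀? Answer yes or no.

reject H₀: no

Exact binomial: n=26, k=7, p₀=1/4=0.2500
P(X=j) = C(n,j)·p₀^j·(1−p₀)^(n−j); p = Σ P(X=j) over j with P(X=j) ≤ P(X=7)
p-value (two-sided) = 0.82175
At α=0.01: p ≥ α → fail to reject H₀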